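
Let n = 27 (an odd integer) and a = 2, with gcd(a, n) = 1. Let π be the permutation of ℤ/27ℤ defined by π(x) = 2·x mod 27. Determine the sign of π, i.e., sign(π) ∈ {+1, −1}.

Start at x=20: 20 → 13 → 26 → 25 → 23 → 19 → 11 → … (one orbit).
Cycle lengths of π_2 on ℤ/27ℤ: [18, 6, 2, 1]; 4 cycles in total.
27 − 4 = 23 transpositions; sign(π) = (−1)^23 = -1.
The Jacobi symbol (2|27) = -1 (Zolotarev) agrees.

-1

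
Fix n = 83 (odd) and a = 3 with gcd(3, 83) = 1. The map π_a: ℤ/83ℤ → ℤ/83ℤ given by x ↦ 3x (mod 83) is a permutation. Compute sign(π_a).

+1

Start at x=23: 23 → 69 → 41 → 40 → 37 → 28 → 1 → … (one orbit).
π_3 has 3 disjoint cycles with lengths [41, 41, 1] on {0,…,82}.
83 − 3 = 80 transpositions; sign(π) = (−1)^80 = +1.
(3|83)_J = +1 (Zolotarev's lemma cross-check).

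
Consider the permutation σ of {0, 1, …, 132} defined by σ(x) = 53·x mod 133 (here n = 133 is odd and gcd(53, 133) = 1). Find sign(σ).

-1

Orbit of 113 under x↦53x: [113, 4, 79, 64, 67, 93, 8]… (length divides ord_133(53)).
The orbit structure of x ↦ 53x mod 133: 10 orbits of sizes [18, 18, 18, 18, 18, 18, 18, 3, 3, 1].
Σ(ℓ_i−1) = 133−10 = 123; sign = (−1)^123 = -1.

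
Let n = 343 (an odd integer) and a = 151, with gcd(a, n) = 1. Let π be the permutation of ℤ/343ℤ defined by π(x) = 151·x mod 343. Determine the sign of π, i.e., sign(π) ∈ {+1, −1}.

+1

Orbit of 218 under x↦151x: [218, 333, 205, 85, 144, 135, 148]… (length divides ord_343(151)).
Cycle type of π: 147×2 + 21×2 + 3×2 + 1; total 7 cycles.
sign(π) = (−1)^{n − #cycles} = (−1)^{343−7} = (−1)^336 = +1.
Check: (151/343) = +1 by Zolotarev.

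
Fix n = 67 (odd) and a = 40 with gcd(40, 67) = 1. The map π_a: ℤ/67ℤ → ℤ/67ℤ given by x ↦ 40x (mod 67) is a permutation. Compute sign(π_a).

+1

Orbit of 22 under x↦40x: [22, 9, 25, 62, 1, 40, 59]… (length divides ord_67(40)).
The orbit structure of x ↦ 40x mod 67: 7 orbits of sizes [11, 11, 11, 11, 11, 11, 1].
n − c = 67 − 7 = 60; sign = (−1)^60 = +1.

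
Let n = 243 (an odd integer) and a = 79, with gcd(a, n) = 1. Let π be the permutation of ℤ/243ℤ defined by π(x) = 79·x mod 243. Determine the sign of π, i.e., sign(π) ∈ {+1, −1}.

Trace 16: π^k(16) = [16, 49, 226, 115, 94, 136, 52] for k=0..6.
Cycle type of π: 81×2 + 27×2 + 9×2 + 3×2 + 1×3; total 11 cycles.
With 11 cycles on 243 points, sign = (−1)^{243−11} = +1.

+1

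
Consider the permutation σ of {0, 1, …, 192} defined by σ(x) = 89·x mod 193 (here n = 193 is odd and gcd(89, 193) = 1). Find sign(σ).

-1

Trace 105: π^k(105) = [105, 81, 68, 69, 158, 166, 106] for k=0..6.
π_89 has 4 disjoint cycles with lengths [64, 64, 64, 1] on {0,…,192}.
4 cycles on 193: each ℓ→(−1)^(ℓ−1), product (−1)^189 = -1.
Check: (89/193) = -1 by Zolotarev.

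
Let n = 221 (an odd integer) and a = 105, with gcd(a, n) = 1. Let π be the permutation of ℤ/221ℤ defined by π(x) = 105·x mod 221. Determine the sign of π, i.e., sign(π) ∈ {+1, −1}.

-1

Trace 183: π^k(183) = [183, 209, 66, 79, 118, 14, 144] for k=0..6.
Decompose π into cycles: lengths [16, 16, 16, 16, 16, 16, 16, 16, 16, 16, 16, 16, 16, 1, 1, 1, 1, 1, 1, 1, 1, 1, 1, 1, 1, 1] (26 cycles, including the fixed point 0).
26 cycles on 221: each ℓ→(−1)^(ℓ−1), product (−1)^195 = -1.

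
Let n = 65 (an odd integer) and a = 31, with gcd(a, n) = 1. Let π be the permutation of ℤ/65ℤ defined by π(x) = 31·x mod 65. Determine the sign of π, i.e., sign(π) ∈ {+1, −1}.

-1

Orbit of 1 under x↦31x: [1, 31, 51, 21]… (length divides ord_65(31)).
Decompose π into cycles: lengths [4, 4, 4, 4, 4, 4, 4, 4, 4, 4, 4, 4, 4, 4, 4, 1, 1, 1, 1, 1] (20 cycles, including the fixed point 0).
20 cycles on 65: each ℓ→(−1)^(ℓ−1), product (−1)^45 = -1.
(31|65)_J = -1 (Zolotarev's lemma cross-check).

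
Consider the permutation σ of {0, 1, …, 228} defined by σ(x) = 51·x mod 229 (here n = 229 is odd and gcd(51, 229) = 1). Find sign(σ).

Trace 153: π^k(153) = [153, 17, 180, 20, 104, 37, 55] for k=0..6.
Decompose π into cycles: lengths [57, 57, 57, 57, 1] (5 cycles, including the fixed point 0).
n − c = 229 − 5 = 224; sign = (−1)^224 = +1.

+1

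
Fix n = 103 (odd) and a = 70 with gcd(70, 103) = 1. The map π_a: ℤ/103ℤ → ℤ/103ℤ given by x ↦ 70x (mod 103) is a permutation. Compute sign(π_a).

-1

Trace 60: π^k(60) = [60, 80, 38, 85, 79, 71, 26] for k=0..6.
The orbit structure of x ↦ 70x mod 103: 2 orbits of sizes [102, 1].
sign(π) = (−1)^{n − #cycles} = (−1)^{103−2} = (−1)^101 = -1.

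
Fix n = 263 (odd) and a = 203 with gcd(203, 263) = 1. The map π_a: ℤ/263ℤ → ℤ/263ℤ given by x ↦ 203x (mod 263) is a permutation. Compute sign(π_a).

+1

Trace 102: π^k(102) = [102, 192, 52, 36, 207, 204, 121] for k=0..6.
Cycle lengths of π_203 on ℤ/263ℤ: [131, 131, 1]; 3 cycles in total.
With 3 cycles on 263 points, sign = (−1)^{263−3} = +1.
The Jacobi symbol (203|263) = +1 (Zolotarev) agrees.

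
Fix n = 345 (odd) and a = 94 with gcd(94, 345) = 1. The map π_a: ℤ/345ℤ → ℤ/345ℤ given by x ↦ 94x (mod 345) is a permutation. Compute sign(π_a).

Start at x=259: 259 → 196 → 139 → 301 → 4 → 31 → 154 → … (one orbit).
Cycle lengths of π_94 on ℤ/345ℤ: [22, 22, 22, 22, 22, 22, 22, 22, 22, 22, 22, 22, 11, 11, 11, 11, 11, 11, 2, 2, 2, 2, 2, 2, 1, 1, 1]; 27 cycles in total.
n − c = 345 − 27 = 318; sign = (−1)^318 = +1.
The Jacobi symbol (94|345) = +1 (Zolotarev) agrees.

+1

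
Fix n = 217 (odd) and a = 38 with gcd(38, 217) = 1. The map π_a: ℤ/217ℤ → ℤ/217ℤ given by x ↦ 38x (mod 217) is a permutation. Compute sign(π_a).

Start at x=125: 125 → 193 → 173 → 64 → 45 → 191 → 97 → … (one orbit).
The orbit structure of x ↦ 38x mod 217: 10 orbits of sizes [30, 30, 30, 30, 30, 30, 15, 15, 6, 1].
10 cycles on 217: each ℓ→(−1)^(ℓ−1), product (−1)^207 = -1.
Via Zolotarev, sign(π_{38}) = (38|217) = -1.

-1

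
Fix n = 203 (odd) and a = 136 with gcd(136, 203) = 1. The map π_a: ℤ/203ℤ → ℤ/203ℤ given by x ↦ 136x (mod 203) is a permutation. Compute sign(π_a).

Start at x=139: 139 → 25 → 152 → 169 → 45 → 30 → 20 → … (one orbit).
Decompose π into cycles: lengths [42, 42, 42, 42, 7, 7, 7, 7, 6, 1] (10 cycles, including the fixed point 0).
203 − 10 = 193 transpositions; sign(π) = (−1)^193 = -1.
The Jacobi symbol (136|203) = -1 (Zolotarev) agrees.

-1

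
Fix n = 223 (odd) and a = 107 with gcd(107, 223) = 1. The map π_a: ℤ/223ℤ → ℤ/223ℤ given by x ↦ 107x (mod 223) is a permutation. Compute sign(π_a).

-1

Orbit of 109 under x↦107x: [109, 67, 33, 186, 55, 87, 166]… (length divides ord_223(107)).
2 cycles of lengths [222, 1].
sign(π) = (−1)^{n − #cycles} = (−1)^{223−2} = (−1)^221 = -1.
Via Zolotarev, sign(π_{107}) = (107|223) = -1.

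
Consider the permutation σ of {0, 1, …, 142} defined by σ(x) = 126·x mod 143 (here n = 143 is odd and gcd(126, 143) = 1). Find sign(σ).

Start at x=113: 113 → 81 → 53 → 100 → 16 → 14 → 48 → … (one orbit).
Cycle lengths of π_126 on ℤ/143ℤ: [15, 15, 15, 15, 15, 15, 15, 15, 5, 5, 3, 3, 3, 3, 1]; 15 cycles in total.
With 15 cycles on 143 points, sign = (−1)^{143−15} = +1.
(126|143)_J = +1 (Zolotarev's lemma cross-check).

+1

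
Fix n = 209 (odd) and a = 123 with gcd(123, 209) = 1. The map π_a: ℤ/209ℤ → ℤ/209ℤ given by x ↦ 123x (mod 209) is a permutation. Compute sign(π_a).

Trace 16: π^k(16) = [16, 87, 42, 150, 58, 28, 100] for k=0..6.
6 cycles of lengths [90, 90, 10, 9, 9, 1].
209 − 6 = 203 transpositions; sign(π) = (−1)^203 = -1.
Via Zolotarev, sign(π_{123}) = (123|209) = -1.

-1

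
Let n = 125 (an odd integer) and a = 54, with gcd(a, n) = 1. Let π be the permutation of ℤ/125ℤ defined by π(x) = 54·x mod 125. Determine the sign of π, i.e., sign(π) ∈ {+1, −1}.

+1

Orbit of 119 under x↦54x: [119, 51, 4, 91, 39, 106, 99]… (length divides ord_125(54)).
π_54 has 7 disjoint cycles with lengths [50, 50, 10, 10, 2, 2, 1] on {0,…,124}.
7 cycles on 125: each ℓ→(−1)^(ℓ−1), product (−1)^118 = +1.
The Jacobi symbol (54|125) = +1 (Zolotarev) agrees.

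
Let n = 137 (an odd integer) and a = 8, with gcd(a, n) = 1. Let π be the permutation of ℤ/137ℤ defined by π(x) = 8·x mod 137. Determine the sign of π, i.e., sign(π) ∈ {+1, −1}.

+1

Trace 109: π^k(109) = [109, 50, 126, 49, 118, 122, 17] for k=0..6.
Cycle lengths of π_8 on ℤ/137ℤ: [68, 68, 1]; 3 cycles in total.
3 cycles on 137: each ℓ→(−1)^(ℓ−1), product (−1)^134 = +1.
(8|137)_J = +1 (Zolotarev's lemma cross-check).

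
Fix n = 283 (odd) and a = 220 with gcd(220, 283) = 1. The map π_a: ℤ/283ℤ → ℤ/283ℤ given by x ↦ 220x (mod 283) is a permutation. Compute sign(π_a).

-1

Start at x=143: 143 → 47 → 152 → 46 → 215 → 39 → 90 → … (one orbit).
Cycle type of π: 282 + 1; total 2 cycles.
Σ(ℓ_i−1) = 283−2 = 281; sign = (−1)^281 = -1.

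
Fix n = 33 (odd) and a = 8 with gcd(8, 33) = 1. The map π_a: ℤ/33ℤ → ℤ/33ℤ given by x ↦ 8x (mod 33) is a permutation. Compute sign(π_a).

+1

Trace 8: π^k(8) = [8, 31, 17, 4, 32, 25, 2] for k=0..6.
The orbit structure of x ↦ 8x mod 33: 5 orbits of sizes [10, 10, 10, 2, 1].
n − c = 33 − 5 = 28; sign = (−1)^28 = +1.
Check: (8/33) = +1 by Zolotarev.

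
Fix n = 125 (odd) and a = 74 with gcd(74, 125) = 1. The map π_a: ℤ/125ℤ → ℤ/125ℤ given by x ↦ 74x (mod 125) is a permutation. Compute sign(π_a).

+1

Start at x=124: 124 → 51 → 24 → 26 → 49 → 1 → 74 → … (one orbit).
Cycle lengths of π_74 on ℤ/125ℤ: [10, 10, 10, 10, 10, 10, 10, 10, 10, 10, 2, 2, 2, 2, 2, 2, 2, 2, 2, 2, 2, 2, 1]; 23 cycles in total.
With 23 cycles on 125 points, sign = (−1)^{125−23} = +1.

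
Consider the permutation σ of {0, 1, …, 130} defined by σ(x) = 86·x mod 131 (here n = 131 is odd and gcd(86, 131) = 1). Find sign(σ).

Trace 63: π^k(63) = [63, 47, 112, 69, 39, 79, 113] for k=0..6.
Cycle lengths of π_86 on ℤ/131ℤ: [26, 26, 26, 26, 26, 1]; 6 cycles in total.
n − c = 131 − 6 = 125; sign = (−1)^125 = -1.

-1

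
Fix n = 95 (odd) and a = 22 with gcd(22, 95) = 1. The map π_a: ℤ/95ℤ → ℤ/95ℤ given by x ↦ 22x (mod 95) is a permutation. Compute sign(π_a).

+1

Start at x=53: 53 → 26 → 2 → 44 → 18 → 16 → 67 → … (one orbit).
π_22 has 5 disjoint cycles with lengths [36, 36, 18, 4, 1] on {0,…,94}.
95 − 5 = 90 transpositions; sign(π) = (−1)^90 = +1.
Check: (22/95) = +1 by Zolotarev.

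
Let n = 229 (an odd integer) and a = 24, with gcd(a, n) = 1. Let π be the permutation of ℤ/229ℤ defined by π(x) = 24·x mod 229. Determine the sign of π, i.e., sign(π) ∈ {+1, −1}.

Start at x=82: 82 → 136 → 58 → 18 → 203 → 63 → 138 → … (one orbit).
Decompose π into cycles: lengths [228, 1] (2 cycles, including the fixed point 0).
With 2 cycles on 229 points, sign = (−1)^{229−2} = -1.
Zolotarev: (24|229) = -1, matching the cycle-count sign.

-1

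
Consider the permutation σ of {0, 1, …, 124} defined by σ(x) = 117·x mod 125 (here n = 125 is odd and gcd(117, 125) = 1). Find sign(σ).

-1

Trace 27: π^k(27) = [27, 34, 103, 51, 92, 14, 13] for k=0..6.
Cycle type of π: 100 + 20 + 4 + 1; total 4 cycles.
Σ(ℓ_i−1) = 125−4 = 121; sign = (−1)^121 = -1.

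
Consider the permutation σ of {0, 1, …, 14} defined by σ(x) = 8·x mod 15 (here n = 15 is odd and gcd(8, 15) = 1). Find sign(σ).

Trace 1: π^k(1) = [1, 8, 4, 2] for k=0..3.
Decompose π into cycles: lengths [4, 4, 4, 2, 1] (5 cycles, including the fixed point 0).
5 cycles on 15: each ℓ→(−1)^(ℓ−1), product (−1)^10 = +1.
Via Zolotarev, sign(π_{8}) = (8|15) = +1.

+1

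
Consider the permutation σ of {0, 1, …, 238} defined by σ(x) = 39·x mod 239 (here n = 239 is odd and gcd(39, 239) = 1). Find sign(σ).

Start at x=20: 20 → 63 → 67 → 223 → 93 → 42 → 204 → … (one orbit).
2 cycles of lengths [238, 1].
sign(π) = (−1)^{n − #cycles} = (−1)^{239−2} = (−1)^237 = -1.

-1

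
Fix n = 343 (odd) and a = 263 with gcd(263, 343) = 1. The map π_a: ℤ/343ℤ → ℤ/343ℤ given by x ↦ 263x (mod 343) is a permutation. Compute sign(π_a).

+1

Start at x=197: 197 → 18 → 275 → 295 → 67 → 128 → 50 → … (one orbit).
31 cycles of lengths [21, 21, 21, 21, 21, 21, 21, 21, 21, 21, 21, 21, 21, 21, 3, 3, 3, 3, 3, 3, 3, 3, 3, 3, 3, 3, 3, 3, 3, 3, 1].
n − c = 343 − 31 = 312; sign = (−1)^312 = +1.
(263|343)_J = +1 (Zolotarev's lemma cross-check).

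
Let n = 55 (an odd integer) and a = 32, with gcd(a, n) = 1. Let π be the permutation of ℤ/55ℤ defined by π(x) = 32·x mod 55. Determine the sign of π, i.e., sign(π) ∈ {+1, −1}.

Trace 1: π^k(1) = [1, 32, 34, 43] for k=0..3.
The orbit structure of x ↦ 32x mod 55: 17 orbits of sizes [4, 4, 4, 4, 4, 4, 4, 4, 4, 4, 4, 2, 2, 2, 2, 2, 1].
17 cycles on 55: each ℓ→(−1)^(ℓ−1), product (−1)^38 = +1.
(32|55)_J = +1 (Zolotarev's lemma cross-check).

+1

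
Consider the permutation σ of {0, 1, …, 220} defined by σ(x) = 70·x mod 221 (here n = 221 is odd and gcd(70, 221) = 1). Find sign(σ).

Trace 38: π^k(38) = [38, 8, 118, 83, 64, 60, 1] for k=0..6.
The orbit structure of x ↦ 70x mod 221: 30 orbits of sizes [8, 8, 8, 8, 8, 8, 8, 8, 8, 8, 8, 8, 8, 8, 8, 8, 8, 8, 8, 8, 8, 8, 8, 8, 8, 8, 4, 4, 4, 1].
sign(π) = (−1)^{n − #cycles} = (−1)^{221−30} = (−1)^191 = -1.
Check: (70/221) = -1 by Zolotarev.

-1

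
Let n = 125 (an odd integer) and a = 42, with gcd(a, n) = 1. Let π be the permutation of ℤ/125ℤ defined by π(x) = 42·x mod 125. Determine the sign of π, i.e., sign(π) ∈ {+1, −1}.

-1

Orbit of 68 under x↦42x: [68, 106, 77, 109, 78, 26, 92]… (length divides ord_125(42)).
Cycle lengths of π_42 on ℤ/125ℤ: [100, 20, 4, 1]; 4 cycles in total.
n − c = 125 − 4 = 121; sign = (−1)^121 = -1.
Via Zolotarev, sign(π_{42}) = (42|125) = -1.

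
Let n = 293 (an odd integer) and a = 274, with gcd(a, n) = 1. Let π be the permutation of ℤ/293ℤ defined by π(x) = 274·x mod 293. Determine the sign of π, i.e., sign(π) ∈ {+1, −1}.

Trace 45: π^k(45) = [45, 24, 130, 167, 50, 222, 177] for k=0..6.
Cycle lengths of π_274 on ℤ/293ℤ: [292, 1]; 2 cycles in total.
2 cycles on 293: each ℓ→(−1)^(ℓ−1), product (−1)^291 = -1.
Via Zolotarev, sign(π_{274}) = (274|293) = -1.

-1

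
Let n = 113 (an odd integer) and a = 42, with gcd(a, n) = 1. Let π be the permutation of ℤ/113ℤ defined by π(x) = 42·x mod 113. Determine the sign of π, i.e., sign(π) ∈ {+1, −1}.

Start at x=40: 40 → 98 → 48 → 95 → 35 → 1 → 42 → … (one orbit).
Decompose π into cycles: lengths [16, 16, 16, 16, 16, 16, 16, 1] (8 cycles, including the fixed point 0).
With 8 cycles on 113 points, sign = (−1)^{113−8} = -1.
Via Zolotarev, sign(π_{42}) = (42|113) = -1.

-1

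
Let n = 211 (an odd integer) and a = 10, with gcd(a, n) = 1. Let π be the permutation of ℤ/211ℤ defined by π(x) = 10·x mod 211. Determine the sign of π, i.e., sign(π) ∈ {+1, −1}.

Trace 190: π^k(190) = [190, 1, 10, 100, 156, 83, 197] for k=0..6.
Decompose π into cycles: lengths [30, 30, 30, 30, 30, 30, 30, 1] (8 cycles, including the fixed point 0).
8 cycles on 211: each ℓ→(−1)^(ℓ−1), product (−1)^203 = -1.

-1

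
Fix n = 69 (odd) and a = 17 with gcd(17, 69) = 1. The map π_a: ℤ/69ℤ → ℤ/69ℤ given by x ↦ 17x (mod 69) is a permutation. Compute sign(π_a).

+1

Orbit of 49 under x↦17x: [49, 5, 16, 65, 1, 17, 13]… (length divides ord_69(17)).
π_17 has 5 disjoint cycles with lengths [22, 22, 22, 2, 1] on {0,…,68}.
With 5 cycles on 69 points, sign = (−1)^{69−5} = +1.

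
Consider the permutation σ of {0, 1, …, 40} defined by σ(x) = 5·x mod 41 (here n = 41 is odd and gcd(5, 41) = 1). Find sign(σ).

+1

Trace 5: π^k(5) = [5, 25, 2, 10, 9, 4, 20] for k=0..6.
Decompose π into cycles: lengths [20, 20, 1] (3 cycles, including the fixed point 0).
sign(π) = (−1)^{n − #cycles} = (−1)^{41−3} = (−1)^38 = +1.
Check: (5/41) = +1 by Zolotarev.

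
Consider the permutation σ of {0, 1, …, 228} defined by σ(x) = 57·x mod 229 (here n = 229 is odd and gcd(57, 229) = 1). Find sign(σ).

+1

Trace 53: π^k(53) = [53, 44, 218, 60, 214, 61, 42] for k=0..6.
π_57 has 13 disjoint cycles with lengths [19, 19, 19, 19, 19, 19, 19, 19, 19, 19, 19, 19, 1] on {0,…,228}.
13 cycles on 229: each ℓ→(−1)^(ℓ−1), product (−1)^216 = +1.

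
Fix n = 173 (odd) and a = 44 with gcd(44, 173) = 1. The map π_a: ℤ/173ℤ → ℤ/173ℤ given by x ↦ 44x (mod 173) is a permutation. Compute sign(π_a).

-1

Start at x=110: 110 → 169 → 170 → 41 → 74 → 142 → 20 → … (one orbit).
π_44 has 2 disjoint cycles with lengths [172, 1] on {0,…,172}.
n − c = 173 − 2 = 171; sign = (−1)^171 = -1.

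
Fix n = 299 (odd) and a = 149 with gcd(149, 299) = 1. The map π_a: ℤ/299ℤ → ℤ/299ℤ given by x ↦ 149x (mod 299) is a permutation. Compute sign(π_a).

Orbit of 145 under x↦149x: [145, 77, 111, 94, 252, 173, 63]… (length divides ord_299(149)).
Decompose π into cycles: lengths [132, 132, 22, 12, 1] (5 cycles, including the fixed point 0).
n − c = 299 − 5 = 294; sign = (−1)^294 = +1.

+1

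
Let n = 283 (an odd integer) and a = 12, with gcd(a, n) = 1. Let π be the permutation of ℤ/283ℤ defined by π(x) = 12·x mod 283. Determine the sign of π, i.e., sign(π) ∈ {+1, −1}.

Start at x=234: 234 → 261 → 19 → 228 → 189 → 4 → 48 → … (one orbit).
Decompose π into cycles: lengths [282, 1] (2 cycles, including the fixed point 0).
283 − 2 = 281 transpositions; sign(π) = (−1)^281 = -1.
Zolotarev: (12|283) = -1, matching the cycle-count sign.

-1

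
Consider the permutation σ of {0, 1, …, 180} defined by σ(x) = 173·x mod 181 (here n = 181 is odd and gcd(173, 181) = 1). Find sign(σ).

Start at x=30: 30 → 122 → 110 → 25 → 162 → 152 → 51 → … (one orbit).
Cycle lengths of π_173 on ℤ/181ℤ: [60, 60, 60, 1]; 4 cycles in total.
With 4 cycles on 181 points, sign = (−1)^{181−4} = -1.

-1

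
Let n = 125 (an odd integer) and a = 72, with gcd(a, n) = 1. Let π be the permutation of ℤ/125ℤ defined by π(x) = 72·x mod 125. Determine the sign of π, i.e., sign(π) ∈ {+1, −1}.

Trace 101: π^k(101) = [101, 22, 84, 48, 81, 82, 29] for k=0..6.
The orbit structure of x ↦ 72x mod 125: 4 orbits of sizes [100, 20, 4, 1].
With 4 cycles on 125 points, sign = (−1)^{125−4} = -1.
Check: (72/125) = -1 by Zolotarev.

-1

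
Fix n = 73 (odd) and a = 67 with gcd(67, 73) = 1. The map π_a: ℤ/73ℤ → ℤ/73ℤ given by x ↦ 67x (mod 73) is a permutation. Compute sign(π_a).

Orbit of 57 under x↦67x: [57, 23, 8, 25, 69, 24, 2]… (length divides ord_73(67)).
π_67 has 3 disjoint cycles with lengths [36, 36, 1] on {0,…,72}.
With 3 cycles on 73 points, sign = (−1)^{73−3} = +1.

+1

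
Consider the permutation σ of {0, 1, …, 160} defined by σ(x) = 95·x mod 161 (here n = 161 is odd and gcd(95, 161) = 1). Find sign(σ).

+1

Orbit of 123 under x↦95x: [123, 93, 141, 32, 142, 127, 151]… (length divides ord_161(95)).
9 cycles of lengths [33, 33, 33, 33, 11, 11, 3, 3, 1].
Σ(ℓ_i−1) = 161−9 = 152; sign = (−1)^152 = +1.
Via Zolotarev, sign(π_{95}) = (95|161) = +1.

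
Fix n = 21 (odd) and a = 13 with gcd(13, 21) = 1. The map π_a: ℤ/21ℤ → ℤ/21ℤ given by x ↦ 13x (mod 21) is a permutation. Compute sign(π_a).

Orbit of 13 under x↦13x: [13, 1]… (length divides ord_21(13)).
Cycle lengths of π_13 on ℤ/21ℤ: [2, 2, 2, 2, 2, 2, 2, 2, 2, 1, 1, 1]; 12 cycles in total.
Σ(ℓ_i−1) = 21−12 = 9; sign = (−1)^9 = -1.

-1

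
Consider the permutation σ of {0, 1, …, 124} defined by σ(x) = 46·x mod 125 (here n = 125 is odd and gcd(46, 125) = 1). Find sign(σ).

Trace 81: π^k(81) = [81, 101, 21, 91, 61, 56, 76] for k=0..6.
Decompose π into cycles: lengths [25, 25, 25, 25, 5, 5, 5, 5, 1, 1, 1, 1, 1] (13 cycles, including the fixed point 0).
125 − 13 = 112 transpositions; sign(π) = (−1)^112 = +1.
(46|125)_J = +1 (Zolotarev's lemma cross-check).

+1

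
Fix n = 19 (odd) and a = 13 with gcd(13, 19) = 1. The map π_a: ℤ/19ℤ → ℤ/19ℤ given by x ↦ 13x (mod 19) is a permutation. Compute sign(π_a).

Orbit of 17 under x↦13x: [17, 12, 4, 14, 11, 10, 16]… (length divides ord_19(13)).
2 cycles of lengths [18, 1].
sign(π) = (−1)^{n − #cycles} = (−1)^{19−2} = (−1)^17 = -1.
Check: (13/19) = -1 by Zolotarev.

-1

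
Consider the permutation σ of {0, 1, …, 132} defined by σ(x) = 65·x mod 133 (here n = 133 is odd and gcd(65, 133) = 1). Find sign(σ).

Orbit of 30 under x↦65x: [30, 88, 1, 65, 102, 113]… (length divides ord_133(65)).
The orbit structure of x ↦ 65x mod 133: 24 orbits of sizes [6, 6, 6, 6, 6, 6, 6, 6, 6, 6, 6, 6, 6, 6, 6, 6, 6, 6, 6, 6, 6, 3, 3, 1].
n − c = 133 − 24 = 109; sign = (−1)^109 = -1.

-1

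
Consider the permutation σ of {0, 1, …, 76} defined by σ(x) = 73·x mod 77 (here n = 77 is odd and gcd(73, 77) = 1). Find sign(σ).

Orbit of 19 under x↦73x: [19, 1, 73, 16, 13, 25, 54]… (length divides ord_77(73)).
The orbit structure of x ↦ 73x mod 77: 5 orbits of sizes [30, 30, 10, 6, 1].
With 5 cycles on 77 points, sign = (−1)^{77−5} = +1.
The Jacobi symbol (73|77) = +1 (Zolotarev) agrees.

+1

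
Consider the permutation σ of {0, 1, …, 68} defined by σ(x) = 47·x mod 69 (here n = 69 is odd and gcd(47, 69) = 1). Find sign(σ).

-1

Start at x=47: 47 → 1 → 47 (one orbit).
Cycle type of π: 2×23 + 1×23; total 46 cycles.
sign(π) = (−1)^{n − #cycles} = (−1)^{69−46} = (−1)^23 = -1.
Check: (47/69) = -1 by Zolotarev.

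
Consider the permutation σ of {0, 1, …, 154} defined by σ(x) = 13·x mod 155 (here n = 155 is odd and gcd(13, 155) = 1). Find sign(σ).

Trace 23: π^k(23) = [23, 144, 12, 1, 13, 14, 27] for k=0..6.
Cycle type of π: 60×2 + 30 + 4 + 1; total 5 cycles.
155 − 5 = 150 transpositions; sign(π) = (−1)^150 = +1.

+1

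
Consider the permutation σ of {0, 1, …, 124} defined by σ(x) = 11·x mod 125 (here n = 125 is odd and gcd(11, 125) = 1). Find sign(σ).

+1

Start at x=71: 71 → 31 → 91 → 1 → 11 → 121 → 81 → … (one orbit).
π_11 has 13 disjoint cycles with lengths [25, 25, 25, 25, 5, 5, 5, 5, 1, 1, 1, 1, 1] on {0,…,124}.
With 13 cycles on 125 points, sign = (−1)^{125−13} = +1.
Via Zolotarev, sign(π_{11}) = (11|125) = +1.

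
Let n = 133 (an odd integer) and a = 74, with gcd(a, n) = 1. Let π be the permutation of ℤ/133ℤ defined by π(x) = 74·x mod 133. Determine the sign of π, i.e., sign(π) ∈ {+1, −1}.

+1

Trace 81: π^k(81) = [81, 9, 1, 74, 23, 106, 130] for k=0..6.
Cycle lengths of π_74 on ℤ/133ℤ: [9, 9, 9, 9, 9, 9, 9, 9, 9, 9, 9, 9, 9, 9, 3, 3, 1]; 17 cycles in total.
n − c = 133 − 17 = 116; sign = (−1)^116 = +1.
Check: (74/133) = +1 by Zolotarev.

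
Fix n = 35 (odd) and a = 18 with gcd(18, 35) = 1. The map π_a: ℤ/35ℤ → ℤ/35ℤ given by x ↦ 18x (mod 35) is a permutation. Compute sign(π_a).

-1

Trace 8: π^k(8) = [8, 4, 2, 1, 18, 9, 22] for k=0..6.
6 cycles of lengths [12, 12, 4, 3, 3, 1].
35 − 6 = 29 transpositions; sign(π) = (−1)^29 = -1.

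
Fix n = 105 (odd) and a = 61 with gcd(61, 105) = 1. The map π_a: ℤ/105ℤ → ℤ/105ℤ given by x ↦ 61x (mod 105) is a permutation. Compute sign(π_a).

-1

Orbit of 1 under x↦61x: [1, 61, 46, 76, 16, 31]… (length divides ord_105(61)).
Cycle type of π: 6×15 + 1×15; total 30 cycles.
105 − 30 = 75 transpositions; sign(π) = (−1)^75 = -1.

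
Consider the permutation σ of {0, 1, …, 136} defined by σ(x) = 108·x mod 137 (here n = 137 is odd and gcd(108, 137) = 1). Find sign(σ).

Trace 75: π^k(75) = [75, 17, 55, 49, 86, 109, 127] for k=0..6.
Decompose π into cycles: lengths [136, 1] (2 cycles, including the fixed point 0).
With 2 cycles on 137 points, sign = (−1)^{137−2} = -1.
(108|137)_J = -1 (Zolotarev's lemma cross-check).

-1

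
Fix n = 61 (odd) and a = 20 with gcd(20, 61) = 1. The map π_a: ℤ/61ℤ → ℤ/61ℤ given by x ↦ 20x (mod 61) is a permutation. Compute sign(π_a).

Orbit of 9 under x↦20x: [9, 58, 1, 20, 34]… (length divides ord_61(20)).
Cycle lengths of π_20 on ℤ/61ℤ: [5, 5, 5, 5, 5, 5, 5, 5, 5, 5, 5, 5, 1]; 13 cycles in total.
61 − 13 = 48 transpositions; sign(π) = (−1)^48 = +1.
Zolotarev: (20|61) = +1, matching the cycle-count sign.

+1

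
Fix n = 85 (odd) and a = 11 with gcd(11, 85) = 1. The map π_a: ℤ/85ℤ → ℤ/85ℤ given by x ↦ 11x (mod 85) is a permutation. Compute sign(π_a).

Orbit of 46 under x↦11x: [46, 81, 41, 26, 31, 1, 11]… (length divides ord_85(11)).
Cycle lengths of π_11 on ℤ/85ℤ: [16, 16, 16, 16, 16, 1, 1, 1, 1, 1]; 10 cycles in total.
n − c = 85 − 10 = 75; sign = (−1)^75 = -1.
(11|85)_J = -1 (Zolotarev's lemma cross-check).

-1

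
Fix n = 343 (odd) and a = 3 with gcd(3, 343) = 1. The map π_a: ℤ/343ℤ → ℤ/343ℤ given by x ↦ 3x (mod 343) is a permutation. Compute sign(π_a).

Start at x=47: 47 → 141 → 80 → 240 → 34 → 102 → 306 → … (one orbit).
Decompose π into cycles: lengths [294, 42, 6, 1] (4 cycles, including the fixed point 0).
sign(π) = (−1)^{n − #cycles} = (−1)^{343−4} = (−1)^339 = -1.
Check: (3/343) = -1 by Zolotarev.

-1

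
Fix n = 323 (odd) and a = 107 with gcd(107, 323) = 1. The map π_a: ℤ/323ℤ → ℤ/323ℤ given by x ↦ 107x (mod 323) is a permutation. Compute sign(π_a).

Trace 278: π^k(278) = [278, 30, 303, 121, 27, 305, 12] for k=0..6.
Cycle lengths of π_107 on ℤ/323ℤ: [48, 48, 48, 48, 48, 48, 16, 6, 6, 6, 1]; 11 cycles in total.
n − c = 323 − 11 = 312; sign = (−1)^312 = +1.
Via Zolotarev, sign(π_{107}) = (107|323) = +1.

+1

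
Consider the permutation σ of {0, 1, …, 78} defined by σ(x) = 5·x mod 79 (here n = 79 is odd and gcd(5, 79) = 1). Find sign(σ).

+1

Orbit of 23 under x↦5x: [23, 36, 22, 31, 76, 64, 4]… (length divides ord_79(5)).
3 cycles of lengths [39, 39, 1].
sign(π) = (−1)^{n − #cycles} = (−1)^{79−3} = (−1)^76 = +1.
The Jacobi symbol (5|79) = +1 (Zolotarev) agrees.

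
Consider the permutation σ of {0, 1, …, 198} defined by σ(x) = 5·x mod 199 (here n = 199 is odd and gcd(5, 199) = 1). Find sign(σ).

Orbit of 61 under x↦5x: [61, 106, 132, 63, 116, 182, 114]… (length divides ord_199(5)).
Cycle lengths of π_5 on ℤ/199ℤ: [33, 33, 33, 33, 33, 33, 1]; 7 cycles in total.
Σ(ℓ_i−1) = 199−7 = 192; sign = (−1)^192 = +1.
Via Zolotarev, sign(π_{5}) = (5|199) = +1.

+1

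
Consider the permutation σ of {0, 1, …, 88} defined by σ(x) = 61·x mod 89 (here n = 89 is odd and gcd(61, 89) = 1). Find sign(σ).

-1

Start at x=85: 85 → 23 → 68 → 54 → 1 → 61 → 72 → … (one orbit).
The orbit structure of x ↦ 61x mod 89: 2 orbits of sizes [88, 1].
Σ(ℓ_i−1) = 89−2 = 87; sign = (−1)^87 = -1.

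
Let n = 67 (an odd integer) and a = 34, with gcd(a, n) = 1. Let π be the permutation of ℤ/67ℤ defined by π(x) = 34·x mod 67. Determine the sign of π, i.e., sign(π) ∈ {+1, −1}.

-1

Start at x=38: 38 → 19 → 43 → 55 → 61 → 64 → 32 → … (one orbit).
2 cycles of lengths [66, 1].
n − c = 67 − 2 = 65; sign = (−1)^65 = -1.
Check: (34/67) = -1 by Zolotarev.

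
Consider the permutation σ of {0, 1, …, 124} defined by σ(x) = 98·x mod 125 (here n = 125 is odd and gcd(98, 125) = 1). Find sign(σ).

-1

Start at x=93: 93 → 114 → 47 → 106 → 13 → 24 → 102 → … (one orbit).
The orbit structure of x ↦ 98x mod 125: 4 orbits of sizes [100, 20, 4, 1].
sign(π) = (−1)^{n − #cycles} = (−1)^{125−4} = (−1)^121 = -1.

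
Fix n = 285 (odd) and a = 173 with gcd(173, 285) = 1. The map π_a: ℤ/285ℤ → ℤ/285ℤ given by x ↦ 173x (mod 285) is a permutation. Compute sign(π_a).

Start at x=106: 106 → 98 → 139 → 107 → 271 → 143 → 229 → … (one orbit).
π_173 has 14 disjoint cycles with lengths [36, 36, 36, 36, 36, 36, 18, 18, 18, 4, 4, 4, 2, 1] on {0,…,284}.
n − c = 285 − 14 = 271; sign = (−1)^271 = -1.

-1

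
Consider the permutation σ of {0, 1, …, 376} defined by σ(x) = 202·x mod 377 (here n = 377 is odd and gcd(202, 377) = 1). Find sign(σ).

-1

Orbit of 318 under x↦202x: [318, 146, 86, 30, 28, 1, 202]… (length divides ord_377(202)).
The orbit structure of x ↦ 202x mod 377: 44 orbits of sizes [12, 12, 12, 12, 12, 12, 12, 12, 12, 12, 12, 12, 12, 12, 12, 12, 12, 12, 12, 12, 12, 12, 12, 12, 12, 12, 12, 12, 12, 2, 2, 2, 2, 2, 2, 2, 2, 2, 2, 2, 2, 2, 2, 1].
377 − 44 = 333 transpositions; sign(π) = (−1)^333 = -1.
The Jacobi symbol (202|377) = -1 (Zolotarev) agrees.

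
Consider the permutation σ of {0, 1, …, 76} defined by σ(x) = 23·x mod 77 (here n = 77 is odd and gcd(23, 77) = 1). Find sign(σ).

+1

Orbit of 67 under x↦23x: [67, 1, 23]… (length divides ord_77(23)).
33 cycles of lengths [3, 3, 3, 3, 3, 3, 3, 3, 3, 3, 3, 3, 3, 3, 3, 3, 3, 3, 3, 3, 3, 3, 1, 1, 1, 1, 1, 1, 1, 1, 1, 1, 1].
n − c = 77 − 33 = 44; sign = (−1)^44 = +1.
Via Zolotarev, sign(π_{23}) = (23|77) = +1.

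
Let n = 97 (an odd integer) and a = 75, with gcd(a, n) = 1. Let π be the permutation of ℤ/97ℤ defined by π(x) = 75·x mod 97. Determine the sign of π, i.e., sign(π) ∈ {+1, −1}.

+1

Start at x=75: 75 → 96 → 22 → 1 → 75 (one orbit).
The orbit structure of x ↦ 75x mod 97: 25 orbits of sizes [4, 4, 4, 4, 4, 4, 4, 4, 4, 4, 4, 4, 4, 4, 4, 4, 4, 4, 4, 4, 4, 4, 4, 4, 1].
25 cycles on 97: each ℓ→(−1)^(ℓ−1), product (−1)^72 = +1.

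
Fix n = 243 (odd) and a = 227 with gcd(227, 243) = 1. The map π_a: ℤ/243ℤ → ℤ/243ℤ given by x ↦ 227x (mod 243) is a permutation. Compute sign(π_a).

-1

Start at x=26: 26 → 70 → 95 → 181 → 20 → 166 → 17 → … (one orbit).
Cycle type of π: 162 + 54 + 18 + 6 + 2 + 1; total 6 cycles.
6 cycles on 243: each ℓ→(−1)^(ℓ−1), product (−1)^237 = -1.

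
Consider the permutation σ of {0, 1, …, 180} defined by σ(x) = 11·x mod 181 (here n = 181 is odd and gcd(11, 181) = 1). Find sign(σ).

Orbit of 59 under x↦11x: [59, 106, 80, 156, 87, 52, 29]… (length divides ord_181(11)).
3 cycles of lengths [90, 90, 1].
3 cycles on 181: each ℓ→(−1)^(ℓ−1), product (−1)^178 = +1.
(11|181)_J = +1 (Zolotarev's lemma cross-check).

+1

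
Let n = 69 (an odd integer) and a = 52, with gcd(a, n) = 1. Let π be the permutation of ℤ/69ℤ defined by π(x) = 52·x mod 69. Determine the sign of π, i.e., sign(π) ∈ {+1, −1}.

+1

Trace 1: π^k(1) = [1, 52, 13, 55, 31, 25, 58] for k=0..6.
Cycle type of π: 11×6 + 1×3; total 9 cycles.
With 9 cycles on 69 points, sign = (−1)^{69−9} = +1.
The Jacobi symbol (52|69) = +1 (Zolotarev) agrees.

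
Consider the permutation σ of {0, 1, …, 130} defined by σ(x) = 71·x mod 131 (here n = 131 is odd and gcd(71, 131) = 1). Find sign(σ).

Start at x=62: 62 → 79 → 107 → 130 → 60 → 68 → 112 → … (one orbit).
6 cycles of lengths [26, 26, 26, 26, 26, 1].
131 − 6 = 125 transpositions; sign(π) = (−1)^125 = -1.
Via Zolotarev, sign(π_{71}) = (71|131) = -1.

-1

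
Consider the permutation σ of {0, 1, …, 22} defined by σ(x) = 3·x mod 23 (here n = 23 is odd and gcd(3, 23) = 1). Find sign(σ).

Orbit of 2 under x↦3x: [2, 6, 18, 8, 1, 3, 9]… (length divides ord_23(3)).
Decompose π into cycles: lengths [11, 11, 1] (3 cycles, including the fixed point 0).
With 3 cycles on 23 points, sign = (−1)^{23−3} = +1.
Via Zolotarev, sign(π_{3}) = (3|23) = +1.

+1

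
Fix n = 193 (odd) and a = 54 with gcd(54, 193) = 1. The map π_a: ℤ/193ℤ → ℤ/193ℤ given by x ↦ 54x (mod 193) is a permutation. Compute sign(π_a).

+1

Orbit of 42 under x↦54x: [42, 145, 110, 150, 187, 62, 67]… (length divides ord_193(54)).
The orbit structure of x ↦ 54x mod 193: 3 orbits of sizes [96, 96, 1].
Σ(ℓ_i−1) = 193−3 = 190; sign = (−1)^190 = +1.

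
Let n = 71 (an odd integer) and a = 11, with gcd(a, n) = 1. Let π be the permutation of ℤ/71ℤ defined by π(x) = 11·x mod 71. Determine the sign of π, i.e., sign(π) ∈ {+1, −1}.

Orbit of 62 under x↦11x: [62, 43, 47, 20, 7, 6, 66]… (length divides ord_71(11)).
The orbit structure of x ↦ 11x mod 71: 2 orbits of sizes [70, 1].
Σ(ℓ_i−1) = 71−2 = 69; sign = (−1)^69 = -1.

-1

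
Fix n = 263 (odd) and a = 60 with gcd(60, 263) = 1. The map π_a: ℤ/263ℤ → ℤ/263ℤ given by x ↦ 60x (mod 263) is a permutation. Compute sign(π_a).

-1

Orbit of 36 under x↦60x: [36, 56, 204, 142, 104, 191, 151]… (length divides ord_263(60)).
Decompose π into cycles: lengths [262, 1] (2 cycles, including the fixed point 0).
2 cycles on 263: each ℓ→(−1)^(ℓ−1), product (−1)^261 = -1.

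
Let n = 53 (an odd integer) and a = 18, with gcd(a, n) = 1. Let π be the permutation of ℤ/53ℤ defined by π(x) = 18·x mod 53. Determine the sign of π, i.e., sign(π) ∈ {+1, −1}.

-1

Start at x=8: 8 → 38 → 48 → 16 → 23 → 43 → 32 → … (one orbit).
The orbit structure of x ↦ 18x mod 53: 2 orbits of sizes [52, 1].
sign(π) = (−1)^{n − #cycles} = (−1)^{53−2} = (−1)^51 = -1.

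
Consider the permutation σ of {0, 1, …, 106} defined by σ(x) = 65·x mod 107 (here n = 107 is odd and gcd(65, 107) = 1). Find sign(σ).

Start at x=69: 69 → 98 → 57 → 67 → 75 → 60 → 48 → … (one orbit).
The orbit structure of x ↦ 65x mod 107: 2 orbits of sizes [106, 1].
2 cycles on 107: each ℓ→(−1)^(ℓ−1), product (−1)^105 = -1.
Check: (65/107) = -1 by Zolotarev.

-1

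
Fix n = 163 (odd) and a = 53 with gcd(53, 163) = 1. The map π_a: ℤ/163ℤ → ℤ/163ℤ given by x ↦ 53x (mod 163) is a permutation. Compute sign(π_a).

+1

Start at x=140: 140 → 85 → 104 → 133 → 40 → 1 → 53 → … (one orbit).
π_53 has 19 disjoint cycles with lengths [9, 9, 9, 9, 9, 9, 9, 9, 9, 9, 9, 9, 9, 9, 9, 9, 9, 9, 1] on {0,…,162}.
n − c = 163 − 19 = 144; sign = (−1)^144 = +1.
Zolotarev: (53|163) = +1, matching the cycle-count sign.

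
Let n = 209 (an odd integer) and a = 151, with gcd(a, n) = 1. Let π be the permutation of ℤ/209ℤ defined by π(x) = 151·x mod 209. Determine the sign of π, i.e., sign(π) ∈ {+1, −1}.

+1

Trace 208: π^k(208) = [208, 58, 189, 115, 18, 1, 151] for k=0..6.
Cycle lengths of π_151 on ℤ/209ℤ: [10, 10, 10, 10, 10, 10, 10, 10, 10, 10, 10, 10, 10, 10, 10, 10, 10, 10, 10, 2, 2, 2, 2, 2, 2, 2, 2, 2, 1]; 29 cycles in total.
With 29 cycles on 209 points, sign = (−1)^{209−29} = +1.
(151|209)_J = +1 (Zolotarev's lemma cross-check).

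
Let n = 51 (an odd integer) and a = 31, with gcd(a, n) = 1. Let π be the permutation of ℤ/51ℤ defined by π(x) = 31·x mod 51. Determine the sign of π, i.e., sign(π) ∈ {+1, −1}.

-1

Start at x=10: 10 → 4 → 22 → 19 → 28 → 1 → 31 → … (one orbit).
Cycle lengths of π_31 on ℤ/51ℤ: [16, 16, 16, 1, 1, 1]; 6 cycles in total.
n − c = 51 − 6 = 45; sign = (−1)^45 = -1.
(31|51)_J = -1 (Zolotarev's lemma cross-check).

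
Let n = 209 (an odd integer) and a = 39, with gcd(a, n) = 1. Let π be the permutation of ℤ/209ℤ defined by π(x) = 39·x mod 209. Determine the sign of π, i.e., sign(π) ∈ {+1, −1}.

Orbit of 191 under x↦39x: [191, 134, 1, 39, 58, 172, 20]… (length divides ord_209(39)).
π_39 has 38 disjoint cycles with lengths [10, 10, 10, 10, 10, 10, 10, 10, 10, 10, 10, 10, 10, 10, 10, 10, 10, 10, 10, 1, 1, 1, 1, 1, 1, 1, 1, 1, 1, 1, 1, 1, 1, 1, 1, 1, 1, 1] on {0,…,208}.
38 cycles on 209: each ℓ→(−1)^(ℓ−1), product (−1)^171 = -1.

-1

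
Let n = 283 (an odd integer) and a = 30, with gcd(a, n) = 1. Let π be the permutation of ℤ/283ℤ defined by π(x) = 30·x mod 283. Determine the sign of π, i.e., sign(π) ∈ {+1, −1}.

Trace 51: π^k(51) = [51, 115, 54, 205, 207, 267, 86] for k=0..6.
The orbit structure of x ↦ 30x mod 283: 4 orbits of sizes [94, 94, 94, 1].
283 − 4 = 279 transpositions; sign(π) = (−1)^279 = -1.

-1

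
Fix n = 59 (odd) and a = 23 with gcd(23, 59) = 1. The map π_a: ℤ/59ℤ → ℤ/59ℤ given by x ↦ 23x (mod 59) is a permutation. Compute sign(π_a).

-1

Trace 6: π^k(6) = [6, 20, 47, 19, 24, 21, 11] for k=0..6.
Cycle type of π: 58 + 1; total 2 cycles.
59 − 2 = 57 transpositions; sign(π) = (−1)^57 = -1.
Via Zolotarev, sign(π_{23}) = (23|59) = -1.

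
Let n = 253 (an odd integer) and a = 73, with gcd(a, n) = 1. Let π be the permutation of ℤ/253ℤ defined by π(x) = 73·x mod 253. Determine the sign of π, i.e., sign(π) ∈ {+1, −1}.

-1

Orbit of 150 under x↦73x: [150, 71, 123, 124, 197, 213, 116]… (length divides ord_253(73)).
Cycle lengths of π_73 on ℤ/253ℤ: [110, 110, 11, 11, 10, 1]; 6 cycles in total.
n − c = 253 − 6 = 247; sign = (−1)^247 = -1.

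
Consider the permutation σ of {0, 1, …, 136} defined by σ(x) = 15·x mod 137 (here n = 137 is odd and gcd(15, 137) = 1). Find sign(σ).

+1

Trace 1: π^k(1) = [1, 15, 88, 87, 72, 121, 34] for k=0..6.
5 cycles of lengths [34, 34, 34, 34, 1].
With 5 cycles on 137 points, sign = (−1)^{137−5} = +1.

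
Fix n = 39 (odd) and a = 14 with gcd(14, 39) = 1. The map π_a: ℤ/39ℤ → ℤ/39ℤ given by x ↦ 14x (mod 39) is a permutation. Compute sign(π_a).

Trace 1: π^k(1) = [1, 14] for k=0..1.
Cycle type of π: 2×13 + 1×13; total 26 cycles.
39 − 26 = 13 transpositions; sign(π) = (−1)^13 = -1.
Check: (14/39) = -1 by Zolotarev.

-1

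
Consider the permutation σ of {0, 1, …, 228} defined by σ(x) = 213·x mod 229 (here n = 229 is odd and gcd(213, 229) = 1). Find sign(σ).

Trace 16: π^k(16) = [16, 202, 203, 187, 214, 11, 53] for k=0..6.
Decompose π into cycles: lengths [38, 38, 38, 38, 38, 38, 1] (7 cycles, including the fixed point 0).
sign(π) = (−1)^{n − #cycles} = (−1)^{229−7} = (−1)^222 = +1.

+1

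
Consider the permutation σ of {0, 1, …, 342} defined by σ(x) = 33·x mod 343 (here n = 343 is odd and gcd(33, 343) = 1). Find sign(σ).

Start at x=251: 251 → 51 → 311 → 316 → 138 → 95 → 48 → … (one orbit).
The orbit structure of x ↦ 33x mod 343: 4 orbits of sizes [294, 42, 6, 1].
With 4 cycles on 343 points, sign = (−1)^{343−4} = -1.

-1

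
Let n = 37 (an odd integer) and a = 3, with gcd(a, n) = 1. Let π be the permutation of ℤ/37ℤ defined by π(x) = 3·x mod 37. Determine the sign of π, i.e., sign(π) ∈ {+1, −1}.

Start at x=21: 21 → 26 → 4 → 12 → 36 → 34 → 28 → … (one orbit).
3 cycles of lengths [18, 18, 1].
sign(π) = (−1)^{n − #cycles} = (−1)^{37−3} = (−1)^34 = +1.

+1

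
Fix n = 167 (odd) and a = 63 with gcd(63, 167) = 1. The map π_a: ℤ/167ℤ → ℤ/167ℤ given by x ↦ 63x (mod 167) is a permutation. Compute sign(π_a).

Start at x=31: 31 → 116 → 127 → 152 → 57 → 84 → 115 → … (one orbit).
3 cycles of lengths [83, 83, 1].
Σ(ℓ_i−1) = 167−3 = 164; sign = (−1)^164 = +1.
Check: (63/167) = +1 by Zolotarev.

+1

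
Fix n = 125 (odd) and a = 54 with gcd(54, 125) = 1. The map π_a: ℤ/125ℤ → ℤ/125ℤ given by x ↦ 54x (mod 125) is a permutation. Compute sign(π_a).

Start at x=94: 94 → 76 → 104 → 116 → 14 → 6 → 74 → … (one orbit).
Cycle type of π: 50×2 + 10×2 + 2×2 + 1; total 7 cycles.
Σ(ℓ_i−1) = 125−7 = 118; sign = (−1)^118 = +1.

+1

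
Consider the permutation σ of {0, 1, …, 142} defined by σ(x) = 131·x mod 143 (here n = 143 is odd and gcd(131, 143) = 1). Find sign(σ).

Orbit of 1 under x↦131x: [1, 131]… (length divides ord_143(131)).
Decompose π into cycles: lengths [2, 2, 2, 2, 2, 2, 2, 2, 2, 2, 2, 2, 2, 2, 2, 2, 2, 2, 2, 2, 2, 2, 2, 2, 2, 2, 2, 2, 2, 2, 2, 2, 2, 2, 2, 2, 2, 2, 2, 2, 2, 2, 2, 2, 2, 2, 2, 2, 2, 2, 2, 2, 2, 2, 2, 2, 2, 2, 2, 2, 2, 2, 2, 2, 2, 1, 1, 1, 1, 1, 1, 1, 1, 1, 1, 1, 1, 1] (78 cycles, including the fixed point 0).
78 cycles on 143: each ℓ→(−1)^(ℓ−1), product (−1)^65 = -1.
(131|143)_J = -1 (Zolotarev's lemma cross-check).

-1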